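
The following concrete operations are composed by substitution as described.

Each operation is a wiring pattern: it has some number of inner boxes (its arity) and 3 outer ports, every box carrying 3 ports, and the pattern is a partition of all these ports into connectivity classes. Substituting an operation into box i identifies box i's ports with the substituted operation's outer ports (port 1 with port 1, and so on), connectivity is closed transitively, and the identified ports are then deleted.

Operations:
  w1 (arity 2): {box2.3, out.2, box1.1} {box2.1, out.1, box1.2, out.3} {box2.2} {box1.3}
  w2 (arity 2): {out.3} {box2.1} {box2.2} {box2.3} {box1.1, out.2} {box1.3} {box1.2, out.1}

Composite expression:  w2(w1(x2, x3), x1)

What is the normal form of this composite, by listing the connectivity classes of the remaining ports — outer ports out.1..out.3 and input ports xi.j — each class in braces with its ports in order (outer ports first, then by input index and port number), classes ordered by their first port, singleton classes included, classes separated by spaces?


{out.1, x2.1, x3.3} {out.2, x2.2, x3.1} {out.3} {x1.1} {x1.2} {x1.3} {x2.3} {x3.2}

Reachability decides: close wires over w2-identified ports.
composing w1 on (x2, x3), with out.j its own outer ports: {out.1, out.3, x2.2, x3.1} {out.2, x2.1, x3.3} {x2.3} {x3.2}
composing w2 on (x2, x3, x1), with out.j its own outer ports: {out.1, x2.1, x3.3} {out.2, x2.2, x3.1} {out.3} {x1.1} {x1.2} {x1.3} {x2.3} {x3.2}


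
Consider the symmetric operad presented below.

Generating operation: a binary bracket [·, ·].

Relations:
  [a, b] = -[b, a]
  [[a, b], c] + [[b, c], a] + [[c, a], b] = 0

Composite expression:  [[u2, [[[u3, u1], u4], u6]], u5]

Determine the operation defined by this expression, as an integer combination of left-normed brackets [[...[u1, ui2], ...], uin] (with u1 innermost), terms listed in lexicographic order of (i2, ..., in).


[[[[[u1, u3], u4], u6], u2], u5]

Left-normed coefficients sit on the u1-initial expansion words.
Composite bracket: [[u2, [[[u3, u1], u4], u6]], u5]
Under [a, b] = ab - ba we get 32 signed associative words (2^5 = 32).
Coefficients come from the u1-initial words:
  u1u3u4u6u2u5 (sign +1) contributes +[[[[[u1, u3], u4], u6], u2], u5]


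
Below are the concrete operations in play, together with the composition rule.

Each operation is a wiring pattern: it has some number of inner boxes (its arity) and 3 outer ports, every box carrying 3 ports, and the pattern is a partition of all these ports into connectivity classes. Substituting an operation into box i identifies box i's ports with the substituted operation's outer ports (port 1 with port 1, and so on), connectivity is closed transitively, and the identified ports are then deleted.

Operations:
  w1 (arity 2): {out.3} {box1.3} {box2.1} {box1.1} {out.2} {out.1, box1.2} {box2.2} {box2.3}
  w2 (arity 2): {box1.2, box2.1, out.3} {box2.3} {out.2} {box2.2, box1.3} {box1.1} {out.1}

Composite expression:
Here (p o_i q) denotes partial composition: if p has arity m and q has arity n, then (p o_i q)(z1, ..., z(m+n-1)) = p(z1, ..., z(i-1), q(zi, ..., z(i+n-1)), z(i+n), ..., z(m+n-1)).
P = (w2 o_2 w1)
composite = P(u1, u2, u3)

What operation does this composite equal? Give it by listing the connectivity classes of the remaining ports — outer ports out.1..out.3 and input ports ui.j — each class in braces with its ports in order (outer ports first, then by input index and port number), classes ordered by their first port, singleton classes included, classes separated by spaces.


{out.1} {out.2} {out.3, u1.2, u2.2} {u1.1} {u1.3} {u2.1} {u2.3} {u3.1} {u3.2} {u3.3}

Connectivity passes through glued w2-boundaries; trace each wire chain.
composing w1 on (u2, u3), with out.j its own outer ports: {out.1, u2.2} {out.2} {out.3} {u2.1} {u2.3} {u3.1} {u3.2} {u3.3}
composing w2 on (u1, u2, u3), with out.j its own outer ports: {out.1} {out.2} {out.3, u1.2, u2.2} {u1.1} {u1.3} {u2.1} {u2.3} {u3.1} {u3.2} {u3.3}


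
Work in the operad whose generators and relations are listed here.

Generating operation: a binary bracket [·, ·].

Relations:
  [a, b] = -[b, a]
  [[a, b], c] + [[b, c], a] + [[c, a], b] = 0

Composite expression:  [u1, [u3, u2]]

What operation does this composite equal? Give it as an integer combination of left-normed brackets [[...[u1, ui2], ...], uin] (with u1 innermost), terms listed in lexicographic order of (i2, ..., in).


Expand each bracket as ab - ba; the u1-initial words give the coefficients.
Composite bracket: [u1, [u3, u2]]
Applying ab - ba throughout gives 4 signed words (2^2 = 4).
Coefficients come from the u1-initial words:
  from u1u2u3, sign -1: term -[[u1, u2], u3]
  from u1u3u2, sign +1: term +[[u1, u3], u2]

-[[u1, u2], u3] + [[u1, u3], u2]


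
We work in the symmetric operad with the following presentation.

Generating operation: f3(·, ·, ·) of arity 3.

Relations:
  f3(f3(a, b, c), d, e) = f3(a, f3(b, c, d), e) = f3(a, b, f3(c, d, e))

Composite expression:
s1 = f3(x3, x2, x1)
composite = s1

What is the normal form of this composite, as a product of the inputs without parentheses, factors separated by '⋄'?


The f3-tree's shape is irrelevant; the x-reading-order decides.
f3(x3, x2, x1) unparenthesizes to x3 ⋄ x2 ⋄ x1

x3 ⋄ x2 ⋄ x1


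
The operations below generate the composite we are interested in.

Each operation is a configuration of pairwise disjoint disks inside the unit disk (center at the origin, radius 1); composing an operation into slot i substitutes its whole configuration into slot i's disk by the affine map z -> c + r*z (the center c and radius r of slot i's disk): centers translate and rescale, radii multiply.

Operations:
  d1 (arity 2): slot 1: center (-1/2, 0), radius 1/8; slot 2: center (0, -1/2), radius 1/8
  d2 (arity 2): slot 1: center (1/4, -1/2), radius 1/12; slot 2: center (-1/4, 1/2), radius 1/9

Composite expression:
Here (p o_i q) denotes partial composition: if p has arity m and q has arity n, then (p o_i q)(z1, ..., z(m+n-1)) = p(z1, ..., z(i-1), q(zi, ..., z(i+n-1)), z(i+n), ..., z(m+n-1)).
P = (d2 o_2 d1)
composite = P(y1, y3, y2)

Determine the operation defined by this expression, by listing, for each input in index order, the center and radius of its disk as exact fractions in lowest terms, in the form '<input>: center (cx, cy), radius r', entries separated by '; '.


y1: center (1/4, -1/2), radius 1/12; y2: center (-1/4, 4/9), radius 1/72; y3: center (-11/36, 1/2), radius 1/72

Follow each y-input down from d2: c' goes to c + r*c', radius to r*r'.
y1 passes through 1 substitution, ending at center (1/4, -1/2), radius 1/12
y3 passes through 2 substitutions, ending at center (-11/36, 1/2), radius 1/72
y2 passes through 2 substitutions, ending at center (-1/4, 4/9), radius 1/72


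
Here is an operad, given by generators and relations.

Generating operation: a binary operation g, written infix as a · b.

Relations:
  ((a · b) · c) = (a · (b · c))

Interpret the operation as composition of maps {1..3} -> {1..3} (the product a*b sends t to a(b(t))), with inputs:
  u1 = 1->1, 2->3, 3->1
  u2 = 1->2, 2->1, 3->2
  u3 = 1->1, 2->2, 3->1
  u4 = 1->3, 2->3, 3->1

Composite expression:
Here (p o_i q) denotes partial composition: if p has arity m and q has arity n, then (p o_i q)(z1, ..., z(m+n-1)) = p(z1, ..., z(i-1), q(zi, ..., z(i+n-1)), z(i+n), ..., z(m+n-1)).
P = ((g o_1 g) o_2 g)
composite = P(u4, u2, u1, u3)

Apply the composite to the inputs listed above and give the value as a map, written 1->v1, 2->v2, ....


1->3, 2->3, 3->3

(u2 · u1) = 1->2, 2->2, 3->2
(u4 · (u2 · u1)) = 1->3, 2->3, 3->3
((u4 · (u2 · u1)) · u3) = 1->3, 2->3, 3->3


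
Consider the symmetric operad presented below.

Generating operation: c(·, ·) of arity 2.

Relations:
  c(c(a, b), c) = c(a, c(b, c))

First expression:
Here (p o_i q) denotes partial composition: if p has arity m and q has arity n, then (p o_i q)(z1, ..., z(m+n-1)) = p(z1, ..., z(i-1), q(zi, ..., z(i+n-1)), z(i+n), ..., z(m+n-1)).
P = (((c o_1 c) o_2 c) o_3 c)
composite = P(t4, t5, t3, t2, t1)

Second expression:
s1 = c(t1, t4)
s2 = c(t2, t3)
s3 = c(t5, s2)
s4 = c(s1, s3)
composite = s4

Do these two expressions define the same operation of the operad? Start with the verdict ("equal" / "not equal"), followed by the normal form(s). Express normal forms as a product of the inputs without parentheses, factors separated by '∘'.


In normal form, the first expression is t4 ∘ t5 ∘ t3 ∘ t2 ∘ t1
In normal form, the second expression is t1 ∘ t4 ∘ t5 ∘ t2 ∘ t3
No match — not equal.

not equal; the first gives t4 ∘ t5 ∘ t3 ∘ t2 ∘ t1 and the second t1 ∘ t4 ∘ t5 ∘ t2 ∘ t3


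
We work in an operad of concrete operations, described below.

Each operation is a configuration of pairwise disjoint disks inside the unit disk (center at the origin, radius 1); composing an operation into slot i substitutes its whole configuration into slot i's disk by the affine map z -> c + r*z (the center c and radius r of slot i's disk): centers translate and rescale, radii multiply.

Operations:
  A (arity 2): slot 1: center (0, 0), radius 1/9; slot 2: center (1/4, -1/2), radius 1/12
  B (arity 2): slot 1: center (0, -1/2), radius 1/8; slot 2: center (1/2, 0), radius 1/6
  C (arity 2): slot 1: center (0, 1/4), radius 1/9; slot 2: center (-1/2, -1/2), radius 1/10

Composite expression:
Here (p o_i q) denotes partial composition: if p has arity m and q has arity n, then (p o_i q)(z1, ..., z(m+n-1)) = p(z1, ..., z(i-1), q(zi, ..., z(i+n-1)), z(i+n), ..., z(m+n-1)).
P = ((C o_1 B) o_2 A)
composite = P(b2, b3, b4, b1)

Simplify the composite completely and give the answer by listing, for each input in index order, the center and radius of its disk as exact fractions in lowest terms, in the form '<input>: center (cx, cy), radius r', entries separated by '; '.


Nesting under C composes maps z -> c + r*z down each b-path.
b2 passes through 2 substitutions, ending at center (0, 7/36), radius 1/72
b3 passes through 3 substitutions, ending at center (1/18, 1/4), radius 1/486
b4 passes through 3 substitutions, ending at center (13/216, 13/54), radius 1/648
b1 passes through 1 substitution, ending at center (-1/2, -1/2), radius 1/10

b1: center (-1/2, -1/2), radius 1/10; b2: center (0, 7/36), radius 1/72; b3: center (1/18, 1/4), radius 1/486; b4: center (13/216, 13/54), radius 1/648


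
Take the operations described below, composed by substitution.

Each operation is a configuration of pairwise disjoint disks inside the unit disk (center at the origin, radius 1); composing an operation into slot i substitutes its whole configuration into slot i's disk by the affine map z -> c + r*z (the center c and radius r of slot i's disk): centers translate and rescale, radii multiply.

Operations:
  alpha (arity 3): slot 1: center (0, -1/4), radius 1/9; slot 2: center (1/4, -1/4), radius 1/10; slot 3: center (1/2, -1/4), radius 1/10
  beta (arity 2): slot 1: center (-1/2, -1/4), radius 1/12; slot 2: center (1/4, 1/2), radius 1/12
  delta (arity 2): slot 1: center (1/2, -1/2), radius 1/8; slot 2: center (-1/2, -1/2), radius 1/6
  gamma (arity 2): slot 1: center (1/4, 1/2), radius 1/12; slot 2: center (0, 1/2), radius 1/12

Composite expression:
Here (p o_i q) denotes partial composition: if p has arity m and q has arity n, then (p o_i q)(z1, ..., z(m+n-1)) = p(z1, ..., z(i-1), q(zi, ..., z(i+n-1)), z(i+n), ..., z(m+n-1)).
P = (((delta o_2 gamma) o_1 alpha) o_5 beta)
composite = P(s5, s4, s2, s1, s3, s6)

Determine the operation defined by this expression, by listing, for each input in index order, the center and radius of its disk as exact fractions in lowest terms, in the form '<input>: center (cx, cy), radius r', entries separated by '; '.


s1: center (-11/24, -5/12), radius 1/72; s2: center (9/16, -17/32), radius 1/80; s3: center (-73/144, -121/288), radius 1/864; s4: center (17/32, -17/32), radius 1/80; s5: center (1/2, -17/32), radius 1/72; s6: center (-143/288, -59/144), radius 1/864


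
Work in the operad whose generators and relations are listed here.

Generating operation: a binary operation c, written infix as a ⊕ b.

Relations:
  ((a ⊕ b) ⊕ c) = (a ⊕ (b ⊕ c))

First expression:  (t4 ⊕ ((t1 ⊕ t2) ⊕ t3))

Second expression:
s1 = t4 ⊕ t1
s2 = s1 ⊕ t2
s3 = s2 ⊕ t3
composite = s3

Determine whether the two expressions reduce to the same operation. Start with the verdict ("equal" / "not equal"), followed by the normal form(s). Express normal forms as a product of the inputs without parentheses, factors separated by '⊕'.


equal; the common form is t4 ⊕ t1 ⊕ t2 ⊕ t3

In normal form, the first expression is t4 ⊕ t1 ⊕ t2 ⊕ t3
In normal form, the second expression is t4 ⊕ t1 ⊕ t2 ⊕ t3
Identical normal forms: equal.


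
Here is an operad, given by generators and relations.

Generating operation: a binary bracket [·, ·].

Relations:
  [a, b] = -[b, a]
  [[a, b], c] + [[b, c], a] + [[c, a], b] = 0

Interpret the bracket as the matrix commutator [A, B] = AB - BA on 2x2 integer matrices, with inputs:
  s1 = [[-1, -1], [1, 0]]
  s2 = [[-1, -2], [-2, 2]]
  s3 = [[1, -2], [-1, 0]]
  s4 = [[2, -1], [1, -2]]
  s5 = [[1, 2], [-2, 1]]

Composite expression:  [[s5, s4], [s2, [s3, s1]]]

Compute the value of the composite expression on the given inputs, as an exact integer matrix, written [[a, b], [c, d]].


[[-120, -96], [96, 120]]

[s5, s4] = [[0, -8], [-8, 0]]
[s3, s1] = [[-3, -3], [0, 3]]
[s2, [s3, s1]] = [[-6, -3], [12, 6]]
[[s5, s4], [s2, [s3, s1]]] = [[-120, -96], [96, 120]]


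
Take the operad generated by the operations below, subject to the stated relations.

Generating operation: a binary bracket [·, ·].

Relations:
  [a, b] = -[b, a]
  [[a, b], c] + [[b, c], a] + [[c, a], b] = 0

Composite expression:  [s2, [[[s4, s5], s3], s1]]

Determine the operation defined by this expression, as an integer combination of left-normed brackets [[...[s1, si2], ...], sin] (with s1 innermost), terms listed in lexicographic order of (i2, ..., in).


-[[[[s1, s3], s4], s5], s2] + [[[[s1, s3], s5], s4], s2] + [[[[s1, s4], s5], s3], s2] - [[[[s1, s5], s4], s3], s2]

In the tensor algebra, words opening s1 carry the s1-anchored form.
Composite bracket: [s2, [[[s4, s5], s3], s1]]
Under [a, b] = ab - ba we get 16 signed associative words (2^4 = 16).
Collect the words opening with s1:
  from s1s3s4s5s2, sign -1: term -[[[[s1, s3], s4], s5], s2]
  from s1s3s5s4s2, sign +1: term +[[[[s1, s3], s5], s4], s2]
  from s1s4s5s3s2, sign +1: term +[[[[s1, s4], s5], s3], s2]
  from s1s5s4s3s2, sign -1: term -[[[[s1, s5], s4], s3], s2]


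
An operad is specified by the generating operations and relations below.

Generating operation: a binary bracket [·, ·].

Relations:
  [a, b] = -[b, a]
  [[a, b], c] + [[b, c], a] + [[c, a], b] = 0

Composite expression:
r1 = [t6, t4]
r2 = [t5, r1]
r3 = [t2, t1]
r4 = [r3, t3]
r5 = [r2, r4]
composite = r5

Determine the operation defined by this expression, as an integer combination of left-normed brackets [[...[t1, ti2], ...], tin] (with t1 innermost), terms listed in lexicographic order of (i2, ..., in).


[[[[[t1, t2], t3], t4], t6], t5] - [[[[[t1, t2], t3], t5], t4], t6] + [[[[[t1, t2], t3], t5], t6], t4] - [[[[[t1, t2], t3], t6], t4], t5]

A multilinear Lie element is pinned by t1-initial words (t1 innermost).
Composite bracket: [[t5, [t6, t4]], [[t2, t1], t3]]
Expanding via [a, b] = ab - ba: 32 signed words (2^5 = 32).
Only words starting with t1 matter:
  word t1t2t3t4t6t5 has sign +1, contributing +[[[[[t1, t2], t3], t4], t6], t5]
  word t1t2t3t5t4t6 has sign -1, contributing -[[[[[t1, t2], t3], t5], t4], t6]
  word t1t2t3t5t6t4 has sign +1, contributing +[[[[[t1, t2], t3], t5], t6], t4]
  word t1t2t3t6t4t5 has sign -1, contributing -[[[[[t1, t2], t3], t6], t4], t5]


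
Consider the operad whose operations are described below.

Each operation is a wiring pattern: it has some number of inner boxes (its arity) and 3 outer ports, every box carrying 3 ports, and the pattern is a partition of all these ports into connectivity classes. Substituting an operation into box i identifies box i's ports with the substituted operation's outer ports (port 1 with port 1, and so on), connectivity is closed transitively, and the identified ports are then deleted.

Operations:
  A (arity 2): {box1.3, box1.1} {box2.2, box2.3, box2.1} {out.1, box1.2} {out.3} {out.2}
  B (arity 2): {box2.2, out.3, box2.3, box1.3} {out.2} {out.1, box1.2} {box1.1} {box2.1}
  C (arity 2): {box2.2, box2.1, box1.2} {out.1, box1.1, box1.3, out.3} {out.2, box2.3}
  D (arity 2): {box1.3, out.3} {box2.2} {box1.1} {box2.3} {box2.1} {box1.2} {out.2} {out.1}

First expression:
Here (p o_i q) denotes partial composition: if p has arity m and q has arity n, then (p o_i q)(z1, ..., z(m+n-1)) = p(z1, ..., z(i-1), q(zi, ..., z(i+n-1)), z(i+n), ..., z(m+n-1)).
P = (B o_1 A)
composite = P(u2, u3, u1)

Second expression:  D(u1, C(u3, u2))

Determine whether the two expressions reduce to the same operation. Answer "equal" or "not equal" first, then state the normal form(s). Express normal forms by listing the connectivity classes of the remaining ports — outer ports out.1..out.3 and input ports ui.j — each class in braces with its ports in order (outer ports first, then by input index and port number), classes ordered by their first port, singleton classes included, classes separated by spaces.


not equal — first {out.1} {out.2} {out.3, u1.2, u1.3} {u1.1} {u2.1, u2.3} {u2.2} {u3.1, u3.2, u3.3}, second {out.1} {out.2} {out.3, u1.3} {u1.1} {u1.2} {u2.1, u2.2, u3.2} {u2.3} {u3.1, u3.3}

Normal form of the first expression: {out.1} {out.2} {out.3, u1.2, u1.3} {u1.1} {u2.1, u2.3} {u2.2} {u3.1, u3.2, u3.3}
Normal form of the second expression: {out.1} {out.2} {out.3, u1.3} {u1.1} {u1.2} {u2.1, u2.2, u3.2} {u2.3} {u3.1, u3.3}
The normal forms differ: not equal.


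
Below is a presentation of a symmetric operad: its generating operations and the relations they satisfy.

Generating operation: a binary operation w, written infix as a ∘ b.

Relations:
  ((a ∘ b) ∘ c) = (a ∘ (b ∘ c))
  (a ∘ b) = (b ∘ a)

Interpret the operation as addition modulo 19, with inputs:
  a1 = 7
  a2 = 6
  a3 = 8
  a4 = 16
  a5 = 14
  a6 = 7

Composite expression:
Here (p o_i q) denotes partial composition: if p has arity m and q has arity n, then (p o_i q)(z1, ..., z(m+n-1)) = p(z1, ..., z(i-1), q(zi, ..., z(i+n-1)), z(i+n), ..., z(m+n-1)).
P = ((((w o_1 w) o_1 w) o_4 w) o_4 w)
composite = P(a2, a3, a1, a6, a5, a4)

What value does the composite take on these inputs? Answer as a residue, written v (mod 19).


1 (mod 19)

(a2 ∘ a3) = 14
((a2 ∘ a3) ∘ a1) = 2
(a6 ∘ a5) = 2
((a6 ∘ a5) ∘ a4) = 18
(((a2 ∘ a3) ∘ a1) ∘ ((a6 ∘ a5) ∘ a4)) = 1


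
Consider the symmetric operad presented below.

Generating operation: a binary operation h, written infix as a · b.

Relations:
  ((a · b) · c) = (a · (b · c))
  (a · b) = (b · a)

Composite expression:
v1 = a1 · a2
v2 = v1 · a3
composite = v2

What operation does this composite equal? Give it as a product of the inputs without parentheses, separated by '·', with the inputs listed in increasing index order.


Key point: h commutes, so take the a-inputs in any fixed order.
(a1 · a2) spells out as a1 · a2
((a1 · a2) · a3) spells out as a1 · a2 · a3
the factors in increasing index order: a1 · a2 · a3

a1 · a2 · a3


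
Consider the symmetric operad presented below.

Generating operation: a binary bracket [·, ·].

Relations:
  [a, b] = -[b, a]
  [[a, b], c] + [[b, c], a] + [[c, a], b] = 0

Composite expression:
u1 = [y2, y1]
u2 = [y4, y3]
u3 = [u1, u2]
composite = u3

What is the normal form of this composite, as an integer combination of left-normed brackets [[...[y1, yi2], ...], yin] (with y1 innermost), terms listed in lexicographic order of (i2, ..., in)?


[[[y1, y2], y3], y4] - [[[y1, y2], y4], y3]

A multilinear Lie element is pinned by y1-initial words (y1 innermost).
Composite bracket: [[y2, y1], [y4, y3]]
Expanding via [a, b] = ab - ba: 8 signed words (2^3 = 8).
Coefficients come from the y1-initial words:
  word y1y2y3y4 has sign +1, contributing +[[[y1, y2], y3], y4]
  word y1y2y4y3 has sign -1, contributing -[[[y1, y2], y4], y3]


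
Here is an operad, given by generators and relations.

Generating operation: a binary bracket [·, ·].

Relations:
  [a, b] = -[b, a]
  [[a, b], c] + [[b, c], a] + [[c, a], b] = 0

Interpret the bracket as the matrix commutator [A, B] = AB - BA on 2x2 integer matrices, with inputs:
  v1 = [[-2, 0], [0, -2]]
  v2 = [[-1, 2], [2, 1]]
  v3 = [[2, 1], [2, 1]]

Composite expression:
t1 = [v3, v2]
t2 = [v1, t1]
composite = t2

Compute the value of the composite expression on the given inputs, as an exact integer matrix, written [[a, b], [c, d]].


[[0, 0], [0, 0]]

[v3, v2] = [[-2, 4], [-6, 2]]
[v1, [v3, v2]] = [[0, 0], [0, 0]]


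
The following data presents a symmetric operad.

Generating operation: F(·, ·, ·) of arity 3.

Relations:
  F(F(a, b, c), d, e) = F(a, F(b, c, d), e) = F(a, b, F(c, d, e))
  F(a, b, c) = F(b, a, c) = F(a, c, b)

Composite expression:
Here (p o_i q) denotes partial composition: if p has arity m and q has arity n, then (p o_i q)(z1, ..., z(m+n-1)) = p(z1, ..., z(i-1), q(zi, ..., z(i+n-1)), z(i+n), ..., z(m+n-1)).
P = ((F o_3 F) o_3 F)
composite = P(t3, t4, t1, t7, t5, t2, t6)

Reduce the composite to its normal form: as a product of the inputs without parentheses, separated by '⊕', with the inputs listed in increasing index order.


t1 ⊕ t2 ⊕ t3 ⊕ t4 ⊕ t5 ⊕ t6 ⊕ t7

Reordering under F is free, so list the t-inputs canonically.
F(t1, t7, t5) spells out as t1 ⊕ t7 ⊕ t5
F(F(t1, t7, t5), t2, t6) spells out as t1 ⊕ t7 ⊕ t5 ⊕ t2 ⊕ t6
F(t3, t4, F(F(t1, t7, t5), t2, t6)) spells out as t3 ⊕ t4 ⊕ t1 ⊕ t7 ⊕ t5 ⊕ t2 ⊕ t6
the factors in increasing index order: t1 ⊕ t2 ⊕ t3 ⊕ t4 ⊕ t5 ⊕ t6 ⊕ t7


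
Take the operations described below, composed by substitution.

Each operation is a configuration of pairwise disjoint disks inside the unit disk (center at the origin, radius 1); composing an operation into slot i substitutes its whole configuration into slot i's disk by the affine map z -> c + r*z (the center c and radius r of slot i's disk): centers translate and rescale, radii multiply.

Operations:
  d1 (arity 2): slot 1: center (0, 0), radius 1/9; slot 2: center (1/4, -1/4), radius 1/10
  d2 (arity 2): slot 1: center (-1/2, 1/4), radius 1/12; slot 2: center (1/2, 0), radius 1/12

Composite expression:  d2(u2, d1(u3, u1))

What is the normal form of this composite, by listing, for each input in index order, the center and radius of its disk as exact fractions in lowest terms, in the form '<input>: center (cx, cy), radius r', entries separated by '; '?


u1: center (25/48, -1/48), radius 1/120; u2: center (-1/2, 1/4), radius 1/12; u3: center (1/2, 0), radius 1/108

Affine substitution under d2: radii multiply and u-centers shift.
input u2: composing its 1 substitution step yields center (-1/2, 1/4), radius 1/12
input u3: composing its 2 substitution steps yields center (1/2, 0), radius 1/108
input u1: composing its 2 substitution steps yields center (25/48, -1/48), radius 1/120


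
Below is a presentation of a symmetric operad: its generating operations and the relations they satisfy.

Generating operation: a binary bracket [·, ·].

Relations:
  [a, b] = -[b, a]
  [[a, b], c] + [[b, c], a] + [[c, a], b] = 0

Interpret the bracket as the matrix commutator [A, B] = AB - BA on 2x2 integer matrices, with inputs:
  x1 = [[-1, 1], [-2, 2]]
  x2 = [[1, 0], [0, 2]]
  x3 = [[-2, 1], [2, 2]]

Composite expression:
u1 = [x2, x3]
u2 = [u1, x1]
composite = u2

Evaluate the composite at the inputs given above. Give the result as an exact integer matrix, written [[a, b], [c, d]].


[x2, x3] = [[0, -1], [2, 0]]
[[x2, x3], x1] = [[0, -3], [-6, 0]]

[[0, -3], [-6, 0]]


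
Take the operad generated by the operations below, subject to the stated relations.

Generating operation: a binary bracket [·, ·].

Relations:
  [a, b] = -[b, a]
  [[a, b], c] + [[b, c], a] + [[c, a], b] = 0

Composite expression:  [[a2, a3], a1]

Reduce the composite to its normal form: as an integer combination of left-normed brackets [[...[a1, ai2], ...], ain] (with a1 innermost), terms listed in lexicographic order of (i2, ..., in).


-[[a1, a2], a3] + [[a1, a3], a2]

In the tensor algebra, words opening a1 carry the a1-anchored form.
Composite bracket: [[a2, a3], a1]
Under [a, b] = ab - ba we get 4 signed associative words (2^2 = 4).
Only words starting with a1 matter:
  a1a2a3 (sign -1) contributes -[[a1, a2], a3]
  a1a3a2 (sign +1) contributes +[[a1, a3], a2]


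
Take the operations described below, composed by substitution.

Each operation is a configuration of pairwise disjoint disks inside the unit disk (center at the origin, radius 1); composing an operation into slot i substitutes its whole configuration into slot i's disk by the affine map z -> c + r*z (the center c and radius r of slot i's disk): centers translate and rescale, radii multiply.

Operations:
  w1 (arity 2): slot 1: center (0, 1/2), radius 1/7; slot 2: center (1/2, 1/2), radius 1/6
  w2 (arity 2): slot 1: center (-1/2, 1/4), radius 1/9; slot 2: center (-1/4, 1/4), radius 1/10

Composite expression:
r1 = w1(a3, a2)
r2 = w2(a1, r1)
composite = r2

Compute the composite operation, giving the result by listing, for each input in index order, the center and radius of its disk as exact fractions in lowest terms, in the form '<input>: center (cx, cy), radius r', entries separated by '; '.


a1: center (-1/2, 1/4), radius 1/9; a2: center (-1/5, 3/10), radius 1/60; a3: center (-1/4, 3/10), radius 1/70

Affine substitution under w2: radii multiply and a-centers shift.
a1: after 1 affine step, its disk has center (-1/2, 1/4), radius 1/9
a3: after 2 affine steps, its disk has center (-1/4, 3/10), radius 1/70
a2: after 2 affine steps, its disk has center (-1/5, 3/10), radius 1/60


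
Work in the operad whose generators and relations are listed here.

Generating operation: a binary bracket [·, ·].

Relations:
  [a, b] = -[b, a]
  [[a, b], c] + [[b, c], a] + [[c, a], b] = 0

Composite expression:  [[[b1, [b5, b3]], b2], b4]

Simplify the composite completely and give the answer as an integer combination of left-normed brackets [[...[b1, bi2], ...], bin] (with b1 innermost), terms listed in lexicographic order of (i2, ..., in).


-[[[[b1, b3], b5], b2], b4] + [[[[b1, b5], b3], b2], b4]

Left-normed coefficients sit on the b1-initial expansion words.
Composite bracket: [[[b1, [b5, b3]], b2], b4]
The bracket unfolds into 16 signed words via [a, b] = ab - ba (2^4 = 16).
Coefficients come from the b1-initial words:
  from b1b3b5b2b4, sign -1: term -[[[[b1, b3], b5], b2], b4]
  from b1b5b3b2b4, sign +1: term +[[[[b1, b5], b3], b2], b4]


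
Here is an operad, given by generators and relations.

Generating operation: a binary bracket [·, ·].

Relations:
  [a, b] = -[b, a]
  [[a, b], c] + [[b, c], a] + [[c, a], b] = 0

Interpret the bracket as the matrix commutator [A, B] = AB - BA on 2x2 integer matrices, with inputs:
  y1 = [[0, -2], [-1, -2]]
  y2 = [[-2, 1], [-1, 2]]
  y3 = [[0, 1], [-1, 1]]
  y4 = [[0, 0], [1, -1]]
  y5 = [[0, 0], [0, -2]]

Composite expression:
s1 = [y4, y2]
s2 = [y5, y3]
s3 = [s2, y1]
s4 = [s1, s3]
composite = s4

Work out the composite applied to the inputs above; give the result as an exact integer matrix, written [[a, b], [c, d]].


[y4, y2] = [[-1, 1], [-3, 1]]
[y5, y3] = [[0, 2], [2, 0]]
[[y5, y3], y1] = [[2, -4], [4, -2]]
[[y4, y2], [[y5, y3], y1]] = [[-8, 4], [-4, 8]]

[[-8, 4], [-4, 8]]


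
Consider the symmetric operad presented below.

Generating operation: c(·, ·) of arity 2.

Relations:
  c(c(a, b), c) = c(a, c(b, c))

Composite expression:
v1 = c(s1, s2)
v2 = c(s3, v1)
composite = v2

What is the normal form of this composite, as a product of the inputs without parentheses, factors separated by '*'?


s3 * s1 * s2

All parenthesizations of c agree; list the s-inputs left to right.
c(s1, s2) unparenthesizes to s1 * s2
c(s3, c(s1, s2)) unparenthesizes to s3 * s1 * s2


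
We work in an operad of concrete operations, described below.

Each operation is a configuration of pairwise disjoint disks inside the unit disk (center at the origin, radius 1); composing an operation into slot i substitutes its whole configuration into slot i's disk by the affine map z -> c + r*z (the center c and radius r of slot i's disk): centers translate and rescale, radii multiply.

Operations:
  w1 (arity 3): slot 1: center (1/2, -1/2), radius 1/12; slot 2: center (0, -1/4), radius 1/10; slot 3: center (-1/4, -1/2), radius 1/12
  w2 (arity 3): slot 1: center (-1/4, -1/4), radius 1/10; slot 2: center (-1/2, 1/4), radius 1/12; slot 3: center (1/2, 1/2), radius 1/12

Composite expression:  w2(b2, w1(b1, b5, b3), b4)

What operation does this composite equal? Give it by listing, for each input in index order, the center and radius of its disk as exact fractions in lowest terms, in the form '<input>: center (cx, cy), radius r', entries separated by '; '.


Follow each b-input down from w2: c' goes to c + r*c', radius to r*r'.
tracing b2 down its 1-map path: center (-1/4, -1/4), radius 1/10
tracing b1 down its 2-map path: center (-11/24, 5/24), radius 1/144
tracing b5 down its 2-map path: center (-1/2, 11/48), radius 1/120
tracing b3 down its 2-map path: center (-25/48, 5/24), radius 1/144
tracing b4 down its 1-map path: center (1/2, 1/2), radius 1/12

b1: center (-11/24, 5/24), radius 1/144; b2: center (-1/4, -1/4), radius 1/10; b3: center (-25/48, 5/24), radius 1/144; b4: center (1/2, 1/2), radius 1/12; b5: center (-1/2, 11/48), radius 1/120


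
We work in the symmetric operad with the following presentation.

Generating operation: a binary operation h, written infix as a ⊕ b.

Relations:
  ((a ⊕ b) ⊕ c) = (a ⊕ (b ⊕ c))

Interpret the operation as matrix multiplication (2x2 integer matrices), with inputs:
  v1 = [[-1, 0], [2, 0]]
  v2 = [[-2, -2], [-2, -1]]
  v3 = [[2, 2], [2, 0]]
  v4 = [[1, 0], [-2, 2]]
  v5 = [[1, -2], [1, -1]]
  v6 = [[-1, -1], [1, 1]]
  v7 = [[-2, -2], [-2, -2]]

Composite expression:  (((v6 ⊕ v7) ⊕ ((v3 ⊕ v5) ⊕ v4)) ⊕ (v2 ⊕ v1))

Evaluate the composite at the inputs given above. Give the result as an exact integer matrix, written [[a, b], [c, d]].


(v6 ⊕ v7) = [[4, 4], [-4, -4]]
(v3 ⊕ v5) = [[4, -6], [2, -4]]
((v3 ⊕ v5) ⊕ v4) = [[16, -12], [10, -8]]
((v6 ⊕ v7) ⊕ ((v3 ⊕ v5) ⊕ v4)) = [[104, -80], [-104, 80]]
(v2 ⊕ v1) = [[-2, 0], [0, 0]]
(((v6 ⊕ v7) ⊕ ((v3 ⊕ v5) ⊕ v4)) ⊕ (v2 ⊕ v1)) = [[-208, 0], [208, 0]]

[[-208, 0], [208, 0]]


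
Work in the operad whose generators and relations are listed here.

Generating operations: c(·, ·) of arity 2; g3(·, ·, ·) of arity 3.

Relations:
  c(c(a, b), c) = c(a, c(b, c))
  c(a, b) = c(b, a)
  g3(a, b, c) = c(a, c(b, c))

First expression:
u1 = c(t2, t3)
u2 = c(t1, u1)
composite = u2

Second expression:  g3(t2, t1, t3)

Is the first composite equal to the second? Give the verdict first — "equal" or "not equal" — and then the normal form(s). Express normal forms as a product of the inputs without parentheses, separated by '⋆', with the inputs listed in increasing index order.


The first composite normalizes to t1 ⋆ t2 ⋆ t3
The second composite normalizes to t1 ⋆ t2 ⋆ t3
Identical normal forms: equal.

equal; the common form is t1 ⋆ t2 ⋆ t3


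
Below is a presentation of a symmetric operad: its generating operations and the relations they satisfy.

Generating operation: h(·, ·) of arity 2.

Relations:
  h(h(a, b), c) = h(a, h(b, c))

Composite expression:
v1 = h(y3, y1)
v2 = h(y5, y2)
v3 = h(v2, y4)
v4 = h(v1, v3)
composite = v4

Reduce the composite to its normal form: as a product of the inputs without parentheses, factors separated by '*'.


y3 * y1 * y5 * y2 * y4

Every regrouping of h is equal, so read the y-inputs in written order.
h(y3, y1) reduces to y3 * y1
h(y5, y2) reduces to y5 * y2
h(h(y5, y2), y4) reduces to y5 * y2 * y4
h(h(y3, y1), h(h(y5, y2), y4)) reduces to y3 * y1 * y5 * y2 * y4


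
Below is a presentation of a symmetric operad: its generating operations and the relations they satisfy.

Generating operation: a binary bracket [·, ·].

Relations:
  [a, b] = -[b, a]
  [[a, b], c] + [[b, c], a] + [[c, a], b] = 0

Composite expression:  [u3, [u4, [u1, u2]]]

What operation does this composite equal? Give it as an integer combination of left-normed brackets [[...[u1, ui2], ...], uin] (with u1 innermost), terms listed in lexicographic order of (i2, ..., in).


[[[u1, u2], u4], u3]

Left-normed coefficients sit on the u1-initial expansion words.
Composite bracket: [u3, [u4, [u1, u2]]]
Under [a, b] = ab - ba we get 8 signed associative words (2^3 = 8).
Keep just the words that open with u1:
  u1u2u4u3 appears with sign +1, giving the term +[[[u1, u2], u4], u3]


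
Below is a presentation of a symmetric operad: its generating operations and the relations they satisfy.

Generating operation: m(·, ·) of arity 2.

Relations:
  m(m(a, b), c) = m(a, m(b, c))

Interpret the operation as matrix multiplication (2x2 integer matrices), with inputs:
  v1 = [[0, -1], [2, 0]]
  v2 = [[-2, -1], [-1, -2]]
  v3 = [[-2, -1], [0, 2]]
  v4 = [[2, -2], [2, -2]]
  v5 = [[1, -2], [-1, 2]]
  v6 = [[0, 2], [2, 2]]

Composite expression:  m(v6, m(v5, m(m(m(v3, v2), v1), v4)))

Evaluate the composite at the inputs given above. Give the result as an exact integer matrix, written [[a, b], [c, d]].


[[-60, 60], [0, 0]]

m(v3, v2) = [[5, 4], [-2, -4]]
m(m(v3, v2), v1) = [[8, -5], [-8, 2]]
m(m(m(v3, v2), v1), v4) = [[6, -6], [-12, 12]]
m(v5, m(m(m(v3, v2), v1), v4)) = [[30, -30], [-30, 30]]
m(v6, m(v5, m(m(m(v3, v2), v1), v4))) = [[-60, 60], [0, 0]]


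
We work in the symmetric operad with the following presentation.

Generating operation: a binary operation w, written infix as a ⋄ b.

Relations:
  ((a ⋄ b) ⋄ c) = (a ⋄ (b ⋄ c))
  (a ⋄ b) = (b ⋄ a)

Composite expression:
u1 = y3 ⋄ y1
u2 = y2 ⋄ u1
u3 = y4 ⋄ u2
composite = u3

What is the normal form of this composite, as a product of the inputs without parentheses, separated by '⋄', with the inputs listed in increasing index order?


y1 ⋄ y2 ⋄ y3 ⋄ y4

Reordering under w is free, so list the y-inputs canonically.
(y3 ⋄ y1) flattens to y3 ⋄ y1
(y2 ⋄ (y3 ⋄ y1)) flattens to y2 ⋄ y3 ⋄ y1
(y4 ⋄ (y2 ⋄ (y3 ⋄ y1))) flattens to y4 ⋄ y2 ⋄ y3 ⋄ y1
sorting the factors by input index: y1 ⋄ y2 ⋄ y3 ⋄ y4


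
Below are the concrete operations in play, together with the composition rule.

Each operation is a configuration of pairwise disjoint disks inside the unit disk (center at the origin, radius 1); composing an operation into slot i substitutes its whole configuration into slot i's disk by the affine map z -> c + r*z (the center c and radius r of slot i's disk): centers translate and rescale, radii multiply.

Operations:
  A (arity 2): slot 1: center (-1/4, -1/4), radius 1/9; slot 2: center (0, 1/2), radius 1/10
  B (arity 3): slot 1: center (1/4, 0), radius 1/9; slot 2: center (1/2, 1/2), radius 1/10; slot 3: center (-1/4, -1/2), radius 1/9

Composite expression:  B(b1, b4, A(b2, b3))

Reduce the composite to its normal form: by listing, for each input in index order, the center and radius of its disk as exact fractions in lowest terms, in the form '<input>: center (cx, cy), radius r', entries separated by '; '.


b1: center (1/4, 0), radius 1/9; b2: center (-5/18, -19/36), radius 1/81; b3: center (-1/4, -4/9), radius 1/90; b4: center (1/2, 1/2), radius 1/10

Affine substitution under B: radii multiply and b-centers shift.
b1 passes through 1 substitution, ending at center (1/4, 0), radius 1/9
b4 passes through 1 substitution, ending at center (1/2, 1/2), radius 1/10
b2 passes through 2 substitutions, ending at center (-5/18, -19/36), radius 1/81
b3 passes through 2 substitutions, ending at center (-1/4, -4/9), radius 1/90


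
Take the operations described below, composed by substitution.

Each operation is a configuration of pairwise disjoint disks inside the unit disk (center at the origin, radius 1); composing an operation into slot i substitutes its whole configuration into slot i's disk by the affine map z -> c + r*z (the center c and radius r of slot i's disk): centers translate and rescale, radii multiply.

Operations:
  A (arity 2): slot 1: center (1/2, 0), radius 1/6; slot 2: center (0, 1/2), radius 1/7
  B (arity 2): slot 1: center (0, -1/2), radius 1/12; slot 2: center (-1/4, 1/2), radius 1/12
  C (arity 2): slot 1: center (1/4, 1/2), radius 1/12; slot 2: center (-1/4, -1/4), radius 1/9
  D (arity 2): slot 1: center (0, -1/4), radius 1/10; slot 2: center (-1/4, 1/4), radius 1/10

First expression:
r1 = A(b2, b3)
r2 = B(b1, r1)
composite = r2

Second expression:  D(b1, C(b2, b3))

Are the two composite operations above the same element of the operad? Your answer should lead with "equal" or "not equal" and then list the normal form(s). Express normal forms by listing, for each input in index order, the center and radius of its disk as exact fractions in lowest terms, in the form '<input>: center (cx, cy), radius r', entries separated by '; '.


not equal: they reduce to b1: center (0, -1/2), radius 1/12; b2: center (-5/24, 1/2), radius 1/72; b3: center (-1/4, 13/24), radius 1/84 and b1: center (0, -1/4), radius 1/10; b2: center (-9/40, 3/10), radius 1/120; b3: center (-11/40, 9/40), radius 1/90

The first expression, normalized: b1: center (0, -1/2), radius 1/12; b2: center (-5/24, 1/2), radius 1/72; b3: center (-1/4, 13/24), radius 1/84
The second expression, normalized: b1: center (0, -1/4), radius 1/10; b2: center (-9/40, 3/10), radius 1/120; b3: center (-11/40, 9/40), radius 1/90
No match — not equal.


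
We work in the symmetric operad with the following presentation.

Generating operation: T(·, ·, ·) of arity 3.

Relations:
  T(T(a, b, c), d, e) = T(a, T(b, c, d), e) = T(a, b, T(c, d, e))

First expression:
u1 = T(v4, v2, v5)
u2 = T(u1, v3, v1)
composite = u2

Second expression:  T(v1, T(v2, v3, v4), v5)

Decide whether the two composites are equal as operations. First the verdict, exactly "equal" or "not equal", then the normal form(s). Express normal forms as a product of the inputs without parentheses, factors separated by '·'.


not equal; first: v4 · v2 · v5 · v3 · v1; second: v1 · v2 · v3 · v4 · v5

The first composite normalizes to v4 · v2 · v5 · v3 · v1
The second composite normalizes to v1 · v2 · v3 · v4 · v5
They disagree, so not equal.


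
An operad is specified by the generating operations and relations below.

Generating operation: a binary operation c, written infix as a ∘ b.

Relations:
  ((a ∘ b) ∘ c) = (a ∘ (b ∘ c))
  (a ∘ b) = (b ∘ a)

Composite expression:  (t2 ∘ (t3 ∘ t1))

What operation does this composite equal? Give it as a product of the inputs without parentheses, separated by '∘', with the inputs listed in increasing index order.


Reordering under c is free, so list the t-inputs canonically.
(t3 ∘ t1) linearizes to t3 ∘ t1
(t2 ∘ (t3 ∘ t1)) linearizes to t2 ∘ t3 ∘ t1
putting the inputs in ascending order: t1 ∘ t2 ∘ t3

t1 ∘ t2 ∘ t3


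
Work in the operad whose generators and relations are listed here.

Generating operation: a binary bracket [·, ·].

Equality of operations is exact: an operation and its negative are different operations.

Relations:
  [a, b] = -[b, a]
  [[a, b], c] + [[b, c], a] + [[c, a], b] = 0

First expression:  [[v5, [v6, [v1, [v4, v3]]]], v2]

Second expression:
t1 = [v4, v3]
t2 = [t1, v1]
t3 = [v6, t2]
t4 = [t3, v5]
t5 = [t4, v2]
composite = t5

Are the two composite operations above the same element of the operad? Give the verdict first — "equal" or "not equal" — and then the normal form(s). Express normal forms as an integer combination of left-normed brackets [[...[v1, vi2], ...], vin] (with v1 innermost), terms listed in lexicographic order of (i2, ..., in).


Reducing the first expression gives -[[[[[v1, v3], v4], v6], v5], v2] + [[[[[v1, v4], v3], v6], v5], v2]
Reducing the second expression gives -[[[[[v1, v3], v4], v6], v5], v2] + [[[[[v1, v4], v3], v6], v5], v2]
Both agree, so they are equal.

equal; both compose to -[[[[[v1, v3], v4], v6], v5], v2] + [[[[[v1, v4], v3], v6], v5], v2]
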